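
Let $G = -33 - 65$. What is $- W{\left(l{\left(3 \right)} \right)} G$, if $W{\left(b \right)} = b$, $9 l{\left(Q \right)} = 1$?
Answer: $\frac{98}{9} \approx 10.889$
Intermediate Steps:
$G = -98$
$l{\left(Q \right)} = \frac{1}{9}$ ($l{\left(Q \right)} = \frac{1}{9} \cdot 1 = \frac{1}{9}$)
$- W{\left(l{\left(3 \right)} \right)} G = - \frac{-98}{9} = \left(-1\right) \left(- \frac{98}{9}\right) = \frac{98}{9}$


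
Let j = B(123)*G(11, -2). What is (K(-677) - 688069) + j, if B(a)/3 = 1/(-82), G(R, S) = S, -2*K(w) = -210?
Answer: -28206521/41 ≈ -6.8796e+5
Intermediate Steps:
K(w) = 105 (K(w) = -½*(-210) = 105)
B(a) = -3/82 (B(a) = 3/(-82) = 3*(-1/82) = -3/82)
j = 3/41 (j = -3/82*(-2) = 3/41 ≈ 0.073171)
(K(-677) - 688069) + j = (105 - 688069) + 3/41 = -687964 + 3/41 = -28206521/41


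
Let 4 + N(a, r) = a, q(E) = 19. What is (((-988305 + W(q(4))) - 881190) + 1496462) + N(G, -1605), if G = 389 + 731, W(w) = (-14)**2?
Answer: -371721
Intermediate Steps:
W(w) = 196
G = 1120
N(a, r) = -4 + a
(((-988305 + W(q(4))) - 881190) + 1496462) + N(G, -1605) = (((-988305 + 196) - 881190) + 1496462) + (-4 + 1120) = ((-988109 - 881190) + 1496462) + 1116 = (-1869299 + 1496462) + 1116 = -372837 + 1116 = -371721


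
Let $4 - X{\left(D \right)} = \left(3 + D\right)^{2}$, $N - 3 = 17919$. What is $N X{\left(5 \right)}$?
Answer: $-1075320$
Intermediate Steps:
$N = 17922$ ($N = 3 + 17919 = 17922$)
$X{\left(D \right)} = 4 - \left(3 + D\right)^{2}$
$N X{\left(5 \right)} = 17922 \left(4 - \left(3 + 5\right)^{2}\right) = 17922 \left(4 - 8^{2}\right) = 17922 \left(4 - 64\right) = 17922 \left(-60\right) = -1075320$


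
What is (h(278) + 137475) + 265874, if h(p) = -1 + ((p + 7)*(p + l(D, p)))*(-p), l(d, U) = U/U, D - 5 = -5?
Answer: -21701822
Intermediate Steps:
D = 0 (D = 5 - 5 = 0)
l(d, U) = 1
h(p) = -1 - p*(1 + p)*(7 + p) (h(p) = -1 + ((p + 7)*(p + 1))*(-p) = -1 + ((7 + p)*(1 + p))*(-p) = -1 + ((1 + p)*(7 + p))*(-p) = -1 - p*(1 + p)*(7 + p))
(h(278) + 137475) + 265874 = ((-1 - 1*278³ - 8*278² - 7*278) + 137475) + 265874 = ((-1 - 1*21484952 - 8*77284 - 1946) + 137475) + 265874 = ((-1 - 21484952 - 618272 - 1946) + 137475) + 265874 = (-22105171 + 137475) + 265874 = -21967696 + 265874 = -21701822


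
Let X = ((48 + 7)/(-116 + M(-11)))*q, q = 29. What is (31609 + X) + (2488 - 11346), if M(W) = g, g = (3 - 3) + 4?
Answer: 2546517/112 ≈ 22737.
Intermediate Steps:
g = 4 (g = 0 + 4 = 4)
M(W) = 4
X = -1595/112 (X = ((48 + 7)/(-116 + 4))*29 = (55/(-112))*29 = (55*(-1/112))*29 = -55/112*29 = -1595/112 ≈ -14.241)
(31609 + X) + (2488 - 11346) = (31609 - 1595/112) + (2488 - 11346) = 3538613/112 - 8858 = 2546517/112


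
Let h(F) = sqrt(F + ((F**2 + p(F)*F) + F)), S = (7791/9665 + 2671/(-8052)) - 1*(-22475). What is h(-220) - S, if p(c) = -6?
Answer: -1749099403417/77822580 + 8*sqrt(770) ≈ -22253.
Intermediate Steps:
S = 1749099403417/77822580 (S = (7791*(1/9665) + 2671*(-1/8052)) + 22475 = (7791/9665 - 2671/8052) + 22475 = 36917917/77822580 + 22475 = 1749099403417/77822580 ≈ 22475.)
h(F) = sqrt(F**2 - 4*F) (h(F) = sqrt(F + ((F**2 - 6*F) + F)) = sqrt(F + (F**2 - 5*F)) = sqrt(F**2 - 4*F))
h(-220) - S = sqrt(-220*(-4 - 220)) - 1*1749099403417/77822580 = sqrt(-220*(-224)) - 1749099403417/77822580 = sqrt(49280) - 1749099403417/77822580 = 8*sqrt(770) - 1749099403417/77822580 = -1749099403417/77822580 + 8*sqrt(770)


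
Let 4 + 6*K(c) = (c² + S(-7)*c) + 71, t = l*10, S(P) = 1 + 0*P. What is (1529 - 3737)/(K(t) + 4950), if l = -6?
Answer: -13248/33307 ≈ -0.39775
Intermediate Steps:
S(P) = 1 (S(P) = 1 + 0 = 1)
t = -60 (t = -6*10 = -60)
K(c) = 67/6 + c/6 + c²/6 (K(c) = -⅔ + ((c² + 1*c) + 71)/6 = -⅔ + ((c² + c) + 71)/6 = -⅔ + ((c + c²) + 71)/6 = -⅔ + (71 + c + c²)/6 = -⅔ + (71/6 + c/6 + c²/6) = 67/6 + c/6 + c²/6)
(1529 - 3737)/(K(t) + 4950) = (1529 - 3737)/((67/6 + (⅙)*(-60) + (⅙)*(-60)²) + 4950) = -2208/((67/6 - 10 + (⅙)*3600) + 4950) = -2208/((67/6 - 10 + 600) + 4950) = -2208/(3607/6 + 4950) = -2208/33307/6 = -2208*6/33307 = -13248/33307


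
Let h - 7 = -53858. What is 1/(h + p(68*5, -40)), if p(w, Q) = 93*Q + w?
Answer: -1/57231 ≈ -1.7473e-5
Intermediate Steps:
h = -53851 (h = 7 - 53858 = -53851)
p(w, Q) = w + 93*Q
1/(h + p(68*5, -40)) = 1/(-53851 + (68*5 + 93*(-40))) = 1/(-53851 + (340 - 3720)) = 1/(-53851 - 3380) = 1/(-57231) = -1/57231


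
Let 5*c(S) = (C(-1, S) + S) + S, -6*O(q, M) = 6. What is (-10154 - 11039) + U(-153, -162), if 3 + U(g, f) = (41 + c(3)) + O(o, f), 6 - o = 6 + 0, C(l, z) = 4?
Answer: -21154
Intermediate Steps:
o = 0 (o = 6 - (6 + 0) = 6 - 1*6 = 6 - 6 = 0)
O(q, M) = -1 (O(q, M) = -⅙*6 = -1)
c(S) = ⅘ + 2*S/5 (c(S) = ((4 + S) + S)/5 = (4 + 2*S)/5 = ⅘ + 2*S/5)
U(g, f) = 39 (U(g, f) = -3 + ((41 + (⅘ + (⅖)*3)) - 1) = -3 + ((41 + (⅘ + 6/5)) - 1) = -3 + ((41 + 2) - 1) = -3 + (43 - 1) = -3 + 42 = 39)
(-10154 - 11039) + U(-153, -162) = (-10154 - 11039) + 39 = -21193 + 39 = -21154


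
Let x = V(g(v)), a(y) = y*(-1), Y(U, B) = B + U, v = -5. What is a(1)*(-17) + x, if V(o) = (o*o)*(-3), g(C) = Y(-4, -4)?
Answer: -175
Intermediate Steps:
g(C) = -8 (g(C) = -4 - 4 = -8)
a(y) = -y
V(o) = -3*o² (V(o) = o²*(-3) = -3*o²)
x = -192 (x = -3*(-8)² = -3*64 = -192)
a(1)*(-17) + x = -1*1*(-17) - 192 = -1*(-17) - 192 = 17 - 192 = -175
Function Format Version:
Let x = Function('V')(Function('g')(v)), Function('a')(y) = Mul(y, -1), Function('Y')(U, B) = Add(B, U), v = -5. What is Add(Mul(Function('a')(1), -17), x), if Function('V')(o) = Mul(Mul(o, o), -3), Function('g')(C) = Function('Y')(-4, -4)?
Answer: -175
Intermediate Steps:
Function('g')(C) = -8 (Function('g')(C) = Add(-4, -4) = -8)
Function('a')(y) = Mul(-1, y)
Function('V')(o) = Mul(-3, Pow(o, 2)) (Function('V')(o) = Mul(Pow(o, 2), -3) = Mul(-3, Pow(o, 2)))
x = -192 (x = Mul(-3, Pow(-8, 2)) = Mul(-3, 64) = -192)
Add(Mul(Function('a')(1), -17), x) = Add(Mul(Mul(-1, 1), -17), -192) = Add(Mul(-1, -17), -192) = Add(17, -192) = -175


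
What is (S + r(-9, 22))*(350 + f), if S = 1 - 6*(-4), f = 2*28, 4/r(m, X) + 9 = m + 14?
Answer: 9744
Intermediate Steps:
r(m, X) = 4/(5 + m) (r(m, X) = 4/(-9 + (m + 14)) = 4/(-9 + (14 + m)) = 4/(5 + m))
f = 56
S = 25 (S = 1 + 24 = 25)
(S + r(-9, 22))*(350 + f) = (25 + 4/(5 - 9))*(350 + 56) = (25 + 4/(-4))*406 = (25 + 4*(-¼))*406 = (25 - 1)*406 = 24*406 = 9744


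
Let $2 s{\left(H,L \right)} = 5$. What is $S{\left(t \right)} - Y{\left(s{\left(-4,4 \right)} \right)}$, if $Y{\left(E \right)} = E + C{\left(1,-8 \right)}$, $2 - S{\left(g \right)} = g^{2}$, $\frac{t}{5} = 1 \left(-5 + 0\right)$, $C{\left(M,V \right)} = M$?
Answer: $- \frac{1253}{2} \approx -626.5$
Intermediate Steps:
$s{\left(H,L \right)} = \frac{5}{2}$ ($s{\left(H,L \right)} = \frac{1}{2} \cdot 5 = \frac{5}{2}$)
$t = -25$ ($t = 5 \cdot 1 \left(-5 + 0\right) = 5 \cdot 1 \left(-5\right) = 5 \left(-5\right) = -25$)
$S{\left(g \right)} = 2 - g^{2}$
$Y{\left(E \right)} = 1 + E$ ($Y{\left(E \right)} = E + 1 = 1 + E$)
$S{\left(t \right)} - Y{\left(s{\left(-4,4 \right)} \right)} = \left(2 - \left(-25\right)^{2}\right) - \left(1 + \frac{5}{2}\right) = \left(2 - 625\right) - \frac{7}{2} = -623 - \frac{7}{2} = - \frac{1253}{2}$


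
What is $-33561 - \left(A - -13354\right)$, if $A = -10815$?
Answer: $-36100$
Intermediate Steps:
$-33561 - \left(A - -13354\right) = -33561 - \left(-10815 - -13354\right) = -33561 - \left(-10815 + 13354\right) = -33561 - 2539 = -36100$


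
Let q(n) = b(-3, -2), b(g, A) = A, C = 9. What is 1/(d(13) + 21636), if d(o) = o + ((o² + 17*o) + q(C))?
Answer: 1/22037 ≈ 4.5378e-5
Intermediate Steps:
q(n) = -2
d(o) = -2 + o² + 18*o (d(o) = o + ((o² + 17*o) - 2) = o + (-2 + o² + 17*o) = -2 + o² + 18*o)
1/(d(13) + 21636) = 1/((-2 + 13² + 18*13) + 21636) = 1/((-2 + 169 + 234) + 21636) = 1/(401 + 21636) = 1/22037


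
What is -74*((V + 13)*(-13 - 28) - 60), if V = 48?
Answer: 189514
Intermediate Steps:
-74*((V + 13)*(-13 - 28) - 60) = -74*((48 + 13)*(-13 - 28) - 60) = -74*(61*(-41) - 60) = -74*(-2501 - 60) = -74*(-2561) = 189514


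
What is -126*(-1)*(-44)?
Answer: -5544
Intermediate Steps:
-126*(-1)*(-44) = -18*(-7)*(-44) = 126*(-44) = -5544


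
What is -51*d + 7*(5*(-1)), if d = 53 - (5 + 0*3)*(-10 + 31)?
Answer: 2617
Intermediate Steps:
d = -52 (d = 53 - (5 + 0)*21 = 53 - 5*21 = 53 - 1*105 = 53 - 105 = -52)
-51*d + 7*(5*(-1)) = -51*(-52) + 7*(5*(-1)) = 2652 + 7*(-5) = 2652 - 35 = 2617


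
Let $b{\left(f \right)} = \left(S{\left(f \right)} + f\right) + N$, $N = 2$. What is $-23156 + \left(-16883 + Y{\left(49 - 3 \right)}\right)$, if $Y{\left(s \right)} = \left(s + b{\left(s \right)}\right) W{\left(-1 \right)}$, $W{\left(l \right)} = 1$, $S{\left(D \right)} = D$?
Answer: $-39899$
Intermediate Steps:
$b{\left(f \right)} = 2 + 2 f$ ($b{\left(f \right)} = \left(f + f\right) + 2 = 2 f + 2 = 2 + 2 f$)
$Y{\left(s \right)} = 2 + 3 s$ ($Y{\left(s \right)} = \left(s + \left(2 + 2 s\right)\right) 1 = \left(2 + 3 s\right) 1 = 2 + 3 s$)
$-23156 + \left(-16883 + Y{\left(49 - 3 \right)}\right) = -23156 - \left(16881 - 3 \left(49 - 3\right)\right) = -23156 + \left(-16883 + \left(2 + 3 \cdot 46\right)\right) = -23156 + \left(-16883 + \left(2 + 138\right)\right) = -23156 + \left(-16883 + 140\right) = -23156 - 16743 = -39899$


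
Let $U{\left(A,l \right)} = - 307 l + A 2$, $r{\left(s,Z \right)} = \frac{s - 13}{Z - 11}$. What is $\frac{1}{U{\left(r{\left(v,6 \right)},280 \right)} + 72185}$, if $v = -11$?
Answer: $- \frac{5}{68827} \approx -7.2646 \cdot 10^{-5}$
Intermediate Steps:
$r{\left(s,Z \right)} = \frac{-13 + s}{-11 + Z}$
$U{\left(A,l \right)} = - 307 l + 2 A$
$\frac{1}{U{\left(r{\left(v,6 \right)},280 \right)} + 72185} = \frac{1}{\left(\left(-307\right) 280 + 2 \frac{-13 - 11}{-11 + 6}\right) + 72185} = \frac{1}{\left(-85960 + 2 \frac{1}{-5} \left(-24\right)\right) + 72185} = \frac{1}{\left(-85960 + 2 \left(\left(- \frac{1}{5}\right) \left(-24\right)\right)\right) + 72185} = \frac{1}{\left(-85960 + 2 \cdot \frac{24}{5}\right) + 72185} = \frac{1}{\left(-85960 + \frac{48}{5}\right) + 72185} = \frac{1}{- \frac{429752}{5} + 72185} = \frac{1}{- \frac{68827}{5}} = - \frac{5}{68827}$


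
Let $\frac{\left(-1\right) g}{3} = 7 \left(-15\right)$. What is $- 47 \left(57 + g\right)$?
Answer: $-17484$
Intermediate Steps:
$g = 315$ ($g = - 3 \cdot 7 \left(-15\right) = \left(-3\right) \left(-105\right) = 315$)
$- 47 \left(57 + g\right) = - 47 \left(57 + 315\right) = \left(-47\right) 372 = -17484$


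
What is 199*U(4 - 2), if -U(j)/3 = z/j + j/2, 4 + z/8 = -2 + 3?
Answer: 6567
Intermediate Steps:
z = -24 (z = -32 + 8*(-2 + 3) = -32 + 8*1 = -32 + 8 = -24)
U(j) = 72/j - 3*j/2 (U(j) = -3*(-24/j + j/2) = -3*(j/2 - 24/j) = 72/j - 3*j/2)
199*U(4 - 2) = 199*(72/(4 - 2) - 3*(4 - 2)/2) = 199*(72/2 - 3/2*2) = 199*(72*(½) - 3) = 199*(36 - 3) = 199*33 = 6567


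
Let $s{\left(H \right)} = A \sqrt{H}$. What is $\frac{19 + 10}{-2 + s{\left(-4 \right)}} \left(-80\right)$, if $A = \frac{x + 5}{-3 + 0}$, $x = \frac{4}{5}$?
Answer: $\frac{130500}{533} - \frac{252300 i}{533} \approx 244.84 - 473.36 i$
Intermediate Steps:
$x = \frac{4}{5}$ ($x = 4 \cdot \frac{1}{5} = \frac{4}{5} \approx 0.8$)
$A = - \frac{29}{15}$ ($A = \frac{\frac{4}{5} + 5}{-3 + 0} = \frac{29}{5 \left(-3\right)} = \frac{29}{5} \left(- \frac{1}{3}\right) = - \frac{29}{15} \approx -1.9333$)
$s{\left(H \right)} = - \frac{29 \sqrt{H}}{15}$
$\frac{19 + 10}{-2 + s{\left(-4 \right)}} \left(-80\right) = \frac{19 + 10}{-2 - \frac{29 \sqrt{-4}}{15}} \left(-80\right) = \frac{29}{-2 - \frac{29 \cdot 2 i}{15}} \left(-80\right) = \frac{29}{-2 - \frac{58 i}{15}} \left(-80\right) = 29 \frac{225 \left(-2 + \frac{58 i}{15}\right)}{4264} \left(-80\right) = \frac{6525 \left(-2 + \frac{58 i}{15}\right)}{4264} \left(-80\right) = - \frac{65250 \left(-2 + \frac{58 i}{15}\right)}{533}$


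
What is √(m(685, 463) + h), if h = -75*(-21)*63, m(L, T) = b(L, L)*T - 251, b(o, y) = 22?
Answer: 2*√27290 ≈ 330.39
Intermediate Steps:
m(L, T) = -251 + 22*T (m(L, T) = 22*T - 251 = -251 + 22*T)
h = 99225 (h = 1575*63 = 99225)
√(m(685, 463) + h) = √((-251 + 22*463) + 99225) = √((-251 + 10186) + 99225) = √(9935 + 99225) = √109160 = 2*√27290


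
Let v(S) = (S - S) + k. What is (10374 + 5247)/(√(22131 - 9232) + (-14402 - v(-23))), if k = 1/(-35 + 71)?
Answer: -291566402388/268797534625 - 20244816*√12899/268797534625 ≈ -1.0933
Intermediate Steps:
k = 1/36 ≈ 0.027778
v(S) = 1/36 (v(S) = (S - S) + 1/36 = 0 + 1/36 = 1/36)
(10374 + 5247)/(√(22131 - 9232) + (-14402 - v(-23))) = (10374 + 5247)/(√(22131 - 9232) + (-14402 - 1*1/36)) = 15621/(√12899 + (-14402 - 1/36)) = 15621/(√12899 - 518473/36) = 15621/(-518473/36 + √12899)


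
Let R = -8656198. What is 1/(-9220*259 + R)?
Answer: -1/11044178 ≈ -9.0545e-8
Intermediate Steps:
1/(-9220*259 + R) = 1/(-9220*259 - 8656198) = 1/(-2387980 - 8656198) = 1/(-11044178) = -1/11044178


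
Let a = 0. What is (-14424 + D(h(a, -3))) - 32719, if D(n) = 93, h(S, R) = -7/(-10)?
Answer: -47050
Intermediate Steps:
h(S, R) = 7/10 (h(S, R) = -7*(-⅒) = 7/10)
(-14424 + D(h(a, -3))) - 32719 = (-14424 + 93) - 32719 = -14331 - 32719 = -47050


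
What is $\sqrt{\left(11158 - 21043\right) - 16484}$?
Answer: $i \sqrt{26369} \approx 162.39 i$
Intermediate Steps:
$\sqrt{\left(11158 - 21043\right) - 16484} = \sqrt{-9885 - 16484} = \sqrt{-26369} = i \sqrt{26369}$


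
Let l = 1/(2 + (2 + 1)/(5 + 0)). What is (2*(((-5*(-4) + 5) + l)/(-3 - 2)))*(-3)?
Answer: 396/13 ≈ 30.462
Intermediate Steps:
l = 5/13 (l = 1/(2 + 3/5) = 1/(2 + 3*(⅕)) = 1/(2 + ⅗) = 1/(13/5) = 5/13 ≈ 0.38462)
(2*(((-5*(-4) + 5) + l)/(-3 - 2)))*(-3) = (2*(((-5*(-4) + 5) + 5/13)/(-3 - 2)))*(-3) = (2*(((20 + 5) + 5/13)/(-5)))*(-3) = (2*((25 + 5/13)*(-⅕)))*(-3) = (2*((330/13)*(-⅕)))*(-3) = (2*(-66/13))*(-3) = -132/13*(-3) = 396/13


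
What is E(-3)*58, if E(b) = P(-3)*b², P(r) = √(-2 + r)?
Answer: 522*I*√5 ≈ 1167.2*I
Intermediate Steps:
E(b) = I*√5*b² (E(b) = √(-2 - 3)*b² = √(-5)*b² = (I*√5)*b² = I*√5*b²)
E(-3)*58 = (I*√5*(-3)²)*58 = (I*√5*9)*58 = (9*I*√5)*58 = 522*I*√5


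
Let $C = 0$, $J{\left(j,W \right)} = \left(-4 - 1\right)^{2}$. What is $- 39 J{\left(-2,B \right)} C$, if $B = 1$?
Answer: $0$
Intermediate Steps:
$J{\left(j,W \right)} = 25$ ($J{\left(j,W \right)} = \left(-5\right)^{2} = 25$)
$- 39 J{\left(-2,B \right)} C = \left(-39\right) 25 \cdot 0 = \left(-975\right) 0 = 0$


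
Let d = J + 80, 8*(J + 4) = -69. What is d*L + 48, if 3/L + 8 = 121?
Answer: 45009/904 ≈ 49.789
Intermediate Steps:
J = -101/8 (J = -4 + (⅛)*(-69) = -4 - 69/8 = -101/8 ≈ -12.625)
L = 3/113 (L = 3/(-8 + 121) = 3/113 ≈ 0.026549)
d = 539/8 (d = -101/8 + 80 = 539/8 ≈ 67.375)
d*L + 48 = (539/8)*(3/113) + 48 = 1617/904 + 48 = 45009/904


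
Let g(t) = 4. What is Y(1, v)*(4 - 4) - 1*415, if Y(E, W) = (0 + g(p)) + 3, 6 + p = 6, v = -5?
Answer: -415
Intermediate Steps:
p = 0 (p = -6 + 6 = 0)
Y(E, W) = 7 (Y(E, W) = (0 + 4) + 3 = 4 + 3 = 7)
Y(1, v)*(4 - 4) - 1*415 = 7*(4 - 4) - 1*415 = 7*0 - 415 = 0 - 415 = -415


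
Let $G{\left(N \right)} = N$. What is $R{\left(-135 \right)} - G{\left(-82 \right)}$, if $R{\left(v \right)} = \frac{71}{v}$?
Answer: $\frac{10999}{135} \approx 81.474$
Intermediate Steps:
$R{\left(-135 \right)} - G{\left(-82 \right)} = \frac{71}{-135} - -82 = 71 \left(- \frac{1}{135}\right) + 82 = - \frac{71}{135} + 82 = \frac{10999}{135}$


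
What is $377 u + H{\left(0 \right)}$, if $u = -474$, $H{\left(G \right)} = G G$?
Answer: $-178698$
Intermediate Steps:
$H{\left(G \right)} = G^{2}$
$377 u + H{\left(0 \right)} = 377 \left(-474\right) + 0^{2} = -178698 + 0 = -178698$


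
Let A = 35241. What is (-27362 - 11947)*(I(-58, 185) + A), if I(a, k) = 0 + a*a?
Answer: -1517523945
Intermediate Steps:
I(a, k) = a² (I(a, k) = 0 + a² = a²)
(-27362 - 11947)*(I(-58, 185) + A) = (-27362 - 11947)*((-58)² + 35241) = -39309*(3364 + 35241) = -39309*38605 = -1517523945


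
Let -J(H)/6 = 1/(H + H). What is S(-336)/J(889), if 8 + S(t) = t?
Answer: 305816/3 ≈ 1.0194e+5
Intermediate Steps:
J(H) = -3/H (J(H) = -6/(H + H) = -6*1/(2*H) = -3/H)
S(t) = -8 + t
S(-336)/J(889) = (-8 - 336)/((-3/889)) = -344/((-3*1/889)) = -344/(-3/889) = -344*(-889/3) = 305816/3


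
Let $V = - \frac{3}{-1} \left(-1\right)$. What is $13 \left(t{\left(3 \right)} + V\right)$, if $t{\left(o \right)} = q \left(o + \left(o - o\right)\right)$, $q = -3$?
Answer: $-156$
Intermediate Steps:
$t{\left(o \right)} = - 3 o$ ($t{\left(o \right)} = - 3 \left(o + \left(o - o\right)\right) = - 3 \left(o + 0\right) = - 3 o$)
$V = -3$ ($V = \left(-3\right) \left(-1\right) \left(-1\right) = 3 \left(-1\right) = -3$)
$13 \left(t{\left(3 \right)} + V\right) = 13 \left(\left(-3\right) 3 - 3\right) = 13 \left(-9 - 3\right) = 13 \left(-12\right) = -156$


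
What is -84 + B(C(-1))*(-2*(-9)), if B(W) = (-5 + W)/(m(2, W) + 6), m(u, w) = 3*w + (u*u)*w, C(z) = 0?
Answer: -99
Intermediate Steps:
m(u, w) = 3*w + w*u² (m(u, w) = 3*w + u²*w = 3*w + w*u²)
B(W) = (-5 + W)/(6 + 7*W) (B(W) = (-5 + W)/(W*(3 + 2²) + 6) = (-5 + W)/(W*(3 + 4) + 6) = (-5 + W)/(W*7 + 6) = (-5 + W)/(7*W + 6) = (-5 + W)/(6 + 7*W))
-84 + B(C(-1))*(-2*(-9)) = -84 + ((-5 + 0)/(6 + 7*0))*(-2*(-9)) = -84 + (-5/(6 + 0))*18 = -84 + (-5/6)*18 = -84 + ((⅙)*(-5))*18 = -84 - ⅚*18 = -84 - 15 = -99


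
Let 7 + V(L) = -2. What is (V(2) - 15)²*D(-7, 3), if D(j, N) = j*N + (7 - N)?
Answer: -9792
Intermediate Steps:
V(L) = -9 (V(L) = -7 - 2 = -9)
D(j, N) = 7 - N + N*j (D(j, N) = N*j + (7 - N) = 7 - N + N*j)
(V(2) - 15)²*D(-7, 3) = (-9 - 15)²*(7 - 1*3 + 3*(-7)) = (-24)²*(7 - 3 - 21) = 576*(-17) = -9792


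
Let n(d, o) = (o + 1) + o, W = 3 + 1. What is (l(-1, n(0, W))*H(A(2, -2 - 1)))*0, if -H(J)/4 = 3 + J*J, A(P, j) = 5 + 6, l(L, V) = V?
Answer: 0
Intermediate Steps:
W = 4
n(d, o) = 1 + 2*o (n(d, o) = (1 + o) + o = 1 + 2*o)
A(P, j) = 11
H(J) = -12 - 4*J**2 (H(J) = -4*(3 + J*J) = -4*(3 + J**2) = -12 - 4*J**2)
(l(-1, n(0, W))*H(A(2, -2 - 1)))*0 = ((1 + 2*4)*(-12 - 4*11**2))*0 = ((1 + 8)*(-12 - 4*121))*0 = (9*(-12 - 484))*0 = (9*(-496))*0 = -4464*0 = 0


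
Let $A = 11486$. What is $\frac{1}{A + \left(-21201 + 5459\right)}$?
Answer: $- \frac{1}{4256} \approx -0.00023496$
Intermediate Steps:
$\frac{1}{A + \left(-21201 + 5459\right)} = \frac{1}{11486 + \left(-21201 + 5459\right)} = \frac{1}{11486 - 15742} = \frac{1}{-4256} = - \frac{1}{4256}$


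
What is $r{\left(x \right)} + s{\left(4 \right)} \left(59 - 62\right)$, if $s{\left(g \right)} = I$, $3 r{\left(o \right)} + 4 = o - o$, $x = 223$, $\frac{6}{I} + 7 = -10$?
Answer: $- \frac{14}{51} \approx -0.27451$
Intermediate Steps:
$I = - \frac{6}{17}$ ($I = \frac{6}{-7 - 10} = \frac{6}{-17} = 6 \left(- \frac{1}{17}\right) = - \frac{6}{17} \approx -0.35294$)
$r{\left(o \right)} = - \frac{4}{3}$ ($r{\left(o \right)} = - \frac{4}{3} + \frac{o - o}{3} = - \frac{4}{3} + \frac{1}{3} \cdot 0 = - \frac{4}{3} + 0 = - \frac{4}{3}$)
$s{\left(g \right)} = - \frac{6}{17}$
$r{\left(x \right)} + s{\left(4 \right)} \left(59 - 62\right) = - \frac{4}{3} - \frac{6 \left(59 - 62\right)}{17} = - \frac{4}{3} - - \frac{18}{17} = - \frac{4}{3} + \frac{18}{17} = - \frac{14}{51}$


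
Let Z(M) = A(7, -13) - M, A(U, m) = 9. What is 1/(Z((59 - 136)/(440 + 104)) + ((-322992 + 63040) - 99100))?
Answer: -544/195319315 ≈ -2.7852e-6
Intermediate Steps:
Z(M) = 9 - M
1/(Z((59 - 136)/(440 + 104)) + ((-322992 + 63040) - 99100)) = 1/((9 - (59 - 136)/(440 + 104)) + ((-322992 + 63040) - 99100)) = 1/((9 - (-77)/544) + (-259952 - 99100)) = 1/((9 - (-77)/544) - 359052) = 1/((9 - 1*(-77/544)) - 359052) = 1/((9 + 77/544) - 359052) = 1/(4973/544 - 359052) = 1/(-195319315/544) = -544/195319315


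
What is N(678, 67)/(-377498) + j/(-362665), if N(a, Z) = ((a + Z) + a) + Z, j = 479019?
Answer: -90684542656/68452656085 ≈ -1.3248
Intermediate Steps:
N(a, Z) = 2*Z + 2*a (N(a, Z) = ((Z + a) + a) + Z = (Z + 2*a) + Z = 2*Z + 2*a)
N(678, 67)/(-377498) + j/(-362665) = (2*67 + 2*678)/(-377498) + 479019/(-362665) = (134 + 1356)*(-1/377498) + 479019*(-1/362665) = 1490*(-1/377498) - 479019/362665 = -745/188749 - 479019/362665 = -90684542656/68452656085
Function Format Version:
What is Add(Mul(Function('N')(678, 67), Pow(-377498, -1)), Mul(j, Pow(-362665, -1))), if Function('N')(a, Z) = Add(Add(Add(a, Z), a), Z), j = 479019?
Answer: Rational(-90684542656, 68452656085) ≈ -1.3248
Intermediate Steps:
Function('N')(a, Z) = Add(Mul(2, Z), Mul(2, a)) (Function('N')(a, Z) = Add(Add(Add(Z, a), a), Z) = Add(Add(Z, Mul(2, a)), Z) = Add(Mul(2, Z), Mul(2, a)))
Add(Mul(Function('N')(678, 67), Pow(-377498, -1)), Mul(j, Pow(-362665, -1))) = Add(Mul(Add(Mul(2, 67), Mul(2, 678)), Pow(-377498, -1)), Mul(479019, Pow(-362665, -1))) = Add(Mul(Add(134, 1356), Rational(-1, 377498)), Mul(479019, Rational(-1, 362665))) = Add(Mul(1490, Rational(-1, 377498)), Rational(-479019, 362665)) = Add(Rational(-745, 188749), Rational(-479019, 362665)) = Rational(-90684542656, 68452656085)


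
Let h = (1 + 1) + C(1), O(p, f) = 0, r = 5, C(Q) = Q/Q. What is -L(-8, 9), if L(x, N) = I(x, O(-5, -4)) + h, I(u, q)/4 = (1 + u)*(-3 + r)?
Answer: 53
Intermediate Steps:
C(Q) = 1
I(u, q) = 8 + 8*u (I(u, q) = 4*((1 + u)*(-3 + 5)) = 4*((1 + u)*2) = 4*(2 + 2*u) = 8 + 8*u)
h = 3 (h = (1 + 1) + 1 = 2 + 1 = 3)
L(x, N) = 11 + 8*x (L(x, N) = (8 + 8*x) + 3 = 11 + 8*x)
-L(-8, 9) = -(11 + 8*(-8)) = -(11 - 64) = -1*(-53) = 53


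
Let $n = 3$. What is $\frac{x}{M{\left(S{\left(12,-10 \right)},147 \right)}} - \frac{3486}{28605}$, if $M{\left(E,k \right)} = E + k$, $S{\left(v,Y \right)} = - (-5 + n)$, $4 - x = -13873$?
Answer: $\frac{132144057}{1420715} \approx 93.012$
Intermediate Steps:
$x = 13877$ ($x = 4 - -13873 = 4 + 13873 = 13877$)
$S{\left(v,Y \right)} = 2$ ($S{\left(v,Y \right)} = - (-5 + 3) = \left(-1\right) \left(-2\right) = 2$)
$\frac{x}{M{\left(S{\left(12,-10 \right)},147 \right)}} - \frac{3486}{28605} = \frac{13877}{2 + 147} - \frac{3486}{28605} = \frac{13877}{149} - \frac{1162}{9535} = \frac{132144057}{1420715}$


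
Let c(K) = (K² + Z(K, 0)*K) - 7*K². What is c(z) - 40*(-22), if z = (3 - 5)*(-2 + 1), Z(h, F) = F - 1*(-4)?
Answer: 864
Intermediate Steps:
Z(h, F) = 4 + F (Z(h, F) = F + 4 = 4 + F)
z = 2 (z = -2*(-1) = 2)
c(K) = -6*K² + 4*K (c(K) = (K² + (4 + 0)*K) - 7*K² = (K² + 4*K) - 7*K² = -6*K² + 4*K)
c(z) - 40*(-22) = 2*2*(2 - 3*2) - 40*(-22) = 2*2*(2 - 6) + 880 = 2*2*(-4) + 880 = -16 + 880 = 864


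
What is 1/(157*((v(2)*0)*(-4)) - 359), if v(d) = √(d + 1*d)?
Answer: -1/359 ≈ -0.0027855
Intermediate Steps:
v(d) = √2*√d (v(d) = √(d + d) = √(2*d) = √2*√d)
1/(157*((v(2)*0)*(-4)) - 359) = 1/(157*(((√2*√2)*0)*(-4)) - 359) = 1/(157*((2*0)*(-4)) - 359) = 1/(157*(0*(-4)) - 359) = 1/(157*0 - 359) = 1/(0 - 359) = 1/(-359) = -1/359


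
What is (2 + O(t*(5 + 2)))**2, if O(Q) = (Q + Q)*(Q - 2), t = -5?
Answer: 6718464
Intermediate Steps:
O(Q) = 2*Q*(-2 + Q) (O(Q) = (2*Q)*(-2 + Q) = 2*Q*(-2 + Q))
(2 + O(t*(5 + 2)))**2 = (2 + 2*(-5*(5 + 2))*(-2 - 5*(5 + 2)))**2 = (2 + 2*(-5*7)*(-2 - 5*7))**2 = (2 + 2*(-35)*(-2 - 35))**2 = (2 + 2*(-35)*(-37))**2 = (2 + 2590)**2 = 2592**2 = 6718464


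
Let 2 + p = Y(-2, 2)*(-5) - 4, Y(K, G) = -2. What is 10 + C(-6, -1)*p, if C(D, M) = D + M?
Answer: -18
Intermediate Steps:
p = 4 (p = -2 + (-2*(-5) - 4) = -2 + (10 - 4) = -2 + 6 = 4)
10 + C(-6, -1)*p = 10 + (-6 - 1)*4 = 10 - 7*4 = 10 - 28 = -18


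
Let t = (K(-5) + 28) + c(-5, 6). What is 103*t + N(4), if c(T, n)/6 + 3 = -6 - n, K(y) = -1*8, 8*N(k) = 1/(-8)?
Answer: -461441/64 ≈ -7210.0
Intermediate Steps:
N(k) = -1/64 (N(k) = (⅛)/(-8) = (⅛)*(-⅛) = -1/64)
K(y) = -8
c(T, n) = -54 - 6*n (c(T, n) = -18 + 6*(-6 - n) = -18 + (-36 - 6*n) = -54 - 6*n)
t = -70 (t = (-8 + 28) + (-54 - 6*6) = 20 + (-54 - 36) = 20 - 90 = -70)
103*t + N(4) = 103*(-70) - 1/64 = -7210 - 1/64 = -461441/64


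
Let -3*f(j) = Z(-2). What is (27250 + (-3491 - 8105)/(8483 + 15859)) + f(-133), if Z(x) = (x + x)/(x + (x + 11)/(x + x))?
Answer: 5638052272/206907 ≈ 27249.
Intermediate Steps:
Z(x) = 2*x/(x + (11 + x)/(2*x)) (Z(x) = (2*x)/(x + (11 + x)/((2*x))) = (2*x)/(x + (11 + x)*(1/(2*x))) = (2*x)/(x + (11 + x)/(2*x)) = 2*x/(x + (11 + x)/(2*x)))
f(j) = -16/51 (f(j) = -4*(-2)²/(3*(11 - 2 + 2*(-2)²)) = -4*4/(3*(11 - 2 + 2*4)) = -4*4/(3*(11 - 2 + 8)) = -4*4/(3*17) = -⅓*16/17 = -16/51)
(27250 + (-3491 - 8105)/(8483 + 15859)) + f(-133) = (27250 + (-3491 - 8105)/(8483 + 15859)) - 16/51 = (27250 - 11596/24342) - 16/51 = (27250 - 11596*1/24342) - 16/51 = (27250 - 5798/12171) - 16/51 = 331653952/12171 - 16/51 = 5638052272/206907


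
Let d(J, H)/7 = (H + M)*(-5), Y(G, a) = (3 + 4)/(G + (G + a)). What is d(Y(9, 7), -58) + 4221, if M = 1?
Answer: 6216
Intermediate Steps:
Y(G, a) = 7/(a + 2*G)
d(J, H) = -35 - 35*H (d(J, H) = 7*((H + 1)*(-5)) = 7*((1 + H)*(-5)) = 7*(-5 - 5*H) = -35 - 35*H)
d(Y(9, 7), -58) + 4221 = (-35 - 35*(-58)) + 4221 = (-35 + 2030) + 4221 = 1995 + 4221 = 6216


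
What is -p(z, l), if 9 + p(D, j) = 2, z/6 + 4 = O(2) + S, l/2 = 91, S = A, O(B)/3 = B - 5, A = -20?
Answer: 7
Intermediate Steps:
O(B) = -15 + 3*B (O(B) = 3*(B - 5) = 3*(-5 + B) = -15 + 3*B)
S = -20
l = 182 (l = 2*91 = 182)
z = -198 (z = -24 + 6*((-15 + 3*2) - 20) = -24 + 6*((-15 + 6) - 20) = -24 + 6*(-9 - 20) = -24 + 6*(-29) = -24 - 174 = -198)
p(D, j) = -7 (p(D, j) = -9 + 2 = -7)
-p(z, l) = -1*(-7) = 7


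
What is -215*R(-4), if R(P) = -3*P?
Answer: -2580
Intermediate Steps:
-215*R(-4) = -(-645)*(-4) = -215*12 = -2580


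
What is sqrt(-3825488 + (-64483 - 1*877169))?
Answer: 2*I*sqrt(1191785) ≈ 2183.4*I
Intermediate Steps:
sqrt(-3825488 + (-64483 - 1*877169)) = sqrt(-3825488 + (-64483 - 877169)) = sqrt(-3825488 - 941652) = sqrt(-4767140) = 2*I*sqrt(1191785)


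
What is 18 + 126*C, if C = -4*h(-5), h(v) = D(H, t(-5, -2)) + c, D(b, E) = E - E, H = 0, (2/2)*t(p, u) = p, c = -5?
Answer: 2538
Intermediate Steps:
t(p, u) = p
D(b, E) = 0
h(v) = -5 (h(v) = 0 - 5 = -5)
C = 20 (C = -4*(-5) = 20)
18 + 126*C = 18 + 126*20 = 18 + 2520 = 2538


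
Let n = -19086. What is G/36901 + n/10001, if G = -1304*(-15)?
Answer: -508672926/369046901 ≈ -1.3783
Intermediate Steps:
G = 19560
G/36901 + n/10001 = 19560/36901 - 19086/10001 = -508672926/369046901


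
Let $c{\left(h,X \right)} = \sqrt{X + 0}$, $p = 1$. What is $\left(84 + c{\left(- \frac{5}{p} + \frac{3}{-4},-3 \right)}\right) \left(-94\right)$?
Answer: $-7896 - 94 i \sqrt{3} \approx -7896.0 - 162.81 i$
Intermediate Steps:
$c{\left(h,X \right)} = \sqrt{X}$
$\left(84 + c{\left(- \frac{5}{p} + \frac{3}{-4},-3 \right)}\right) \left(-94\right) = \left(84 + \sqrt{-3}\right) \left(-94\right) = \left(84 + i \sqrt{3}\right) \left(-94\right) = -7896 - 94 i \sqrt{3}$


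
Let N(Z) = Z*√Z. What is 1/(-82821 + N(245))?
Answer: -82821/6844611916 - 1715*√5/6844611916 ≈ -1.2660e-5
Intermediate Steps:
N(Z) = Z^(3/2)
1/(-82821 + N(245)) = 1/(-82821 + 245^(3/2)) = 1/(-82821 + 1715*√5)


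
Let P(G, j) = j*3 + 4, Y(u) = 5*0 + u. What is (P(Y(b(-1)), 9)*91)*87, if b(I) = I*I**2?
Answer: 245427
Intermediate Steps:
b(I) = I**3
Y(u) = u (Y(u) = 0 + u = u)
P(G, j) = 4 + 3*j (P(G, j) = 3*j + 4 = 4 + 3*j)
(P(Y(b(-1)), 9)*91)*87 = ((4 + 3*9)*91)*87 = ((4 + 27)*91)*87 = (31*91)*87 = 2821*87 = 245427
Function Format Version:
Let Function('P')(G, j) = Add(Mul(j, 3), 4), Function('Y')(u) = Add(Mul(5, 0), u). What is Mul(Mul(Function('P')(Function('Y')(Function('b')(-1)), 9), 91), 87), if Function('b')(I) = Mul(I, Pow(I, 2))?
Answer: 245427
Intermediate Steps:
Function('b')(I) = Pow(I, 3)
Function('Y')(u) = u (Function('Y')(u) = Add(0, u) = u)
Function('P')(G, j) = Add(4, Mul(3, j)) (Function('P')(G, j) = Add(Mul(3, j), 4) = Add(4, Mul(3, j)))
Mul(Mul(Function('P')(Function('Y')(Function('b')(-1)), 9), 91), 87) = Mul(Mul(Add(4, Mul(3, 9)), 91), 87) = Mul(Mul(Add(4, 27), 91), 87) = Mul(Mul(31, 91), 87) = Mul(2821, 87) = 245427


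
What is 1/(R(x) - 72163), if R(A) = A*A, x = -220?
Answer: -1/23763 ≈ -4.2082e-5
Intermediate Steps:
R(A) = A²
1/(R(x) - 72163) = 1/((-220)² - 72163) = 1/(48400 - 72163) = 1/(-23763) = -1/23763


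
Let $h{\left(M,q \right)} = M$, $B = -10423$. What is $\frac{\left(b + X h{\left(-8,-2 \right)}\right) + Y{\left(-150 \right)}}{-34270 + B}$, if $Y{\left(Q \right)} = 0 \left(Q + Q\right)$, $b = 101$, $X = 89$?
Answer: $\frac{611}{44693} \approx 0.013671$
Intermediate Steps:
$Y{\left(Q \right)} = 0$ ($Y{\left(Q \right)} = 0 \cdot 2 Q = 0$)
$\frac{\left(b + X h{\left(-8,-2 \right)}\right) + Y{\left(-150 \right)}}{-34270 + B} = \frac{\left(101 + 89 \left(-8\right)\right) + 0}{-34270 - 10423} = \frac{\left(101 - 712\right) + 0}{-44693} = \left(-611 + 0\right) \left(- \frac{1}{44693}\right) = \left(-611\right) \left(- \frac{1}{44693}\right) = \frac{611}{44693}$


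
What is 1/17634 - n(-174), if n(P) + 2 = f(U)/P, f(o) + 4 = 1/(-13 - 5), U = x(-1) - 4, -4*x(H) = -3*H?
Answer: 18195871/9204948 ≈ 1.9767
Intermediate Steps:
x(H) = 3*H/4 (x(H) = -(-3)*H/4 = 3*H/4)
U = -19/4 (U = (¾)*(-1) - 4 = -¾ - 4 = -19/4 ≈ -4.7500)
f(o) = -73/18 (f(o) = -4 + 1/(-13 - 5) = -4 + 1/(-18) = -4 - 1/18 = -73/18)
n(P) = -2 - 73/(18*P)
1/17634 - n(-174) = 1/17634 - (-2 - 73/18/(-174)) = 1/17634 - (-2 - 73/18*(-1/174)) = 1/17634 - (-2 + 73/3132) = 1/17634 - 1*(-6191/3132) = 1/17634 + 6191/3132 = 18195871/9204948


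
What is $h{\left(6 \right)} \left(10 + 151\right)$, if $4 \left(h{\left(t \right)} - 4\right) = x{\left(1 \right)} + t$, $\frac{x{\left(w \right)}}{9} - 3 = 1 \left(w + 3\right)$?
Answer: $\frac{13685}{4} \approx 3421.3$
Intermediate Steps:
$x{\left(w \right)} = 54 + 9 w$ ($x{\left(w \right)} = 27 + 9 \cdot 1 \left(w + 3\right) = 27 + 9 \cdot 1 \left(3 + w\right) = 27 + 9 \left(3 + w\right) = 27 + \left(27 + 9 w\right) = 54 + 9 w$)
$h{\left(t \right)} = \frac{79}{4} + \frac{t}{4}$ ($h{\left(t \right)} = 4 + \frac{\left(54 + 9 \cdot 1\right) + t}{4} = 4 + \frac{\left(54 + 9\right) + t}{4} = 4 + \frac{63 + t}{4} = 4 + \left(\frac{63}{4} + \frac{t}{4}\right) = \frac{79}{4} + \frac{t}{4}$)
$h{\left(6 \right)} \left(10 + 151\right) = \left(\frac{79}{4} + \frac{1}{4} \cdot 6\right) \left(10 + 151\right) = \left(\frac{79}{4} + \frac{3}{2}\right) 161 = \frac{85}{4} \cdot 161 = \frac{13685}{4}$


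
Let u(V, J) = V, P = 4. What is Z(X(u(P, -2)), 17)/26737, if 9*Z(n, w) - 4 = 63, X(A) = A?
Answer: 67/240633 ≈ 0.00027843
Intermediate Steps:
Z(n, w) = 67/9 (Z(n, w) = 4/9 + (⅑)*63 = 4/9 + 7 = 67/9)
Z(X(u(P, -2)), 17)/26737 = (67/9)/26737 = (67/9)*(1/26737) = 67/240633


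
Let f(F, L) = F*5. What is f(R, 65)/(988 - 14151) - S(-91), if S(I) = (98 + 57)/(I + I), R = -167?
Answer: 2192235/2395666 ≈ 0.91508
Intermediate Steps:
f(F, L) = 5*F
S(I) = 155/(2*I) (S(I) = 155/((2*I)) = 155*(1/(2*I)) = 155/(2*I))
f(R, 65)/(988 - 14151) - S(-91) = (5*(-167))/(988 - 14151) - 155/(2*(-91)) = -835/(-13163) - 155*(-1)/(2*91) = -835*(-1/13163) - 1*(-155/182) = 835/13163 + 155/182 = 2192235/2395666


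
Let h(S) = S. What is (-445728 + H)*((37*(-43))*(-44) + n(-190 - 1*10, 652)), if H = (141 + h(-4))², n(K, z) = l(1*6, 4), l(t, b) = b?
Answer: -29890545672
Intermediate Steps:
n(K, z) = 4
H = 18769 (H = (141 - 4)² = 137² = 18769)
(-445728 + H)*((37*(-43))*(-44) + n(-190 - 1*10, 652)) = (-445728 + 18769)*((37*(-43))*(-44) + 4) = -426959*(-1591*(-44) + 4) = -426959*(70004 + 4) = -426959*70008 = -29890545672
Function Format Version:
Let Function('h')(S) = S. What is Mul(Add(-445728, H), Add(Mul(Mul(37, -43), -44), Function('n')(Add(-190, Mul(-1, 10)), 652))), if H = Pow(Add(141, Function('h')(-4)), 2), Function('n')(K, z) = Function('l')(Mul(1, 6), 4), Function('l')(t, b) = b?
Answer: -29890545672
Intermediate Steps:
Function('n')(K, z) = 4
H = 18769 (H = Pow(Add(141, -4), 2) = Pow(137, 2) = 18769)
Mul(Add(-445728, H), Add(Mul(Mul(37, -43), -44), Function('n')(Add(-190, Mul(-1, 10)), 652))) = Mul(Add(-445728, 18769), Add(Mul(Mul(37, -43), -44), 4)) = Mul(-426959, Add(Mul(-1591, -44), 4)) = Mul(-426959, Add(70004, 4)) = Mul(-426959, 70008) = -29890545672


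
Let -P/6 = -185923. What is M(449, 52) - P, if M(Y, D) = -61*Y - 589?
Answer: -1143516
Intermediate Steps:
P = 1115538 (P = -6*(-185923) = 1115538)
M(Y, D) = -589 - 61*Y
M(449, 52) - P = (-589 - 61*449) - 1*1115538 = (-589 - 27389) - 1115538 = -27978 - 1115538 = -1143516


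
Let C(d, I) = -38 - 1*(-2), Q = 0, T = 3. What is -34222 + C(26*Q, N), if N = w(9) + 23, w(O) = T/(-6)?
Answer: -34258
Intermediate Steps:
w(O) = -½ (w(O) = 3/(-6) = 3*(-⅙) = -½)
N = 45/2 (N = -½ + 23 = 45/2 ≈ 22.500)
C(d, I) = -36 (C(d, I) = -38 + 2 = -36)
-34222 + C(26*Q, N) = -34222 - 36 = -34258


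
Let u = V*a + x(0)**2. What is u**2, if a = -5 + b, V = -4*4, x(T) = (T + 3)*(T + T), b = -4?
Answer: 20736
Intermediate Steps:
x(T) = 2*T*(3 + T) (x(T) = (3 + T)*(2*T) = 2*T*(3 + T))
V = -16
a = -9 (a = -5 - 4 = -9)
u = 144 (u = -16*(-9) + (2*0*(3 + 0))**2 = 144 + (2*0*3)**2 = 144 + 0**2 = 144 + 0 = 144)
u**2 = 144**2 = 20736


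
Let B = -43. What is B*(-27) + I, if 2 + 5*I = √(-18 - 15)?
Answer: 5803/5 + I*√33/5 ≈ 1160.6 + 1.1489*I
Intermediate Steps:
I = -⅖ + I*√33/5 (I = -⅖ + √(-18 - 15)/5 = -⅖ + √(-33)/5 = -⅖ + (I*√33)/5 = -⅖ + I*√33/5 ≈ -0.4 + 1.1489*I)
B*(-27) + I = -43*(-27) + (-⅖ + I*√33/5) = 1161 + (-⅖ + I*√33/5) = 5803/5 + I*√33/5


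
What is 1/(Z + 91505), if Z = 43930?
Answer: 1/135435 ≈ 7.3836e-6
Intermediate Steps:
1/(Z + 91505) = 1/(43930 + 91505) = 1/135435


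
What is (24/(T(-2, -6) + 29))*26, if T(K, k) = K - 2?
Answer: 624/25 ≈ 24.960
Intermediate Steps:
T(K, k) = -2 + K
(24/(T(-2, -6) + 29))*26 = (24/((-2 - 2) + 29))*26 = (24/(-4 + 29))*26 = (24/25)*26 = 624/25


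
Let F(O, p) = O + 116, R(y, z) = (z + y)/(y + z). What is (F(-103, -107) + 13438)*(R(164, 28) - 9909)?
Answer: -133272508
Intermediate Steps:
R(y, z) = 1 (R(y, z) = (y + z)/(y + z) = 1)
F(O, p) = 116 + O
(F(-103, -107) + 13438)*(R(164, 28) - 9909) = ((116 - 103) + 13438)*(1 - 9909) = (13 + 13438)*(-9908) = 13451*(-9908) = -133272508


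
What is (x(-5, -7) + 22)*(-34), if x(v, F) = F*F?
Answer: -2414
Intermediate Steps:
x(v, F) = F²
(x(-5, -7) + 22)*(-34) = ((-7)² + 22)*(-34) = (49 + 22)*(-34) = 71*(-34) = -2414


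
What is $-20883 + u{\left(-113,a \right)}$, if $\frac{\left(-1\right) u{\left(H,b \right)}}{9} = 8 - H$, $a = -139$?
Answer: $-21972$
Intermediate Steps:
$u{\left(H,b \right)} = -72 + 9 H$ ($u{\left(H,b \right)} = - 9 \left(8 - H\right) = -72 + 9 H$)
$-20883 + u{\left(-113,a \right)} = -20883 + \left(-72 + 9 \left(-113\right)\right) = -20883 - 1089 = -21972$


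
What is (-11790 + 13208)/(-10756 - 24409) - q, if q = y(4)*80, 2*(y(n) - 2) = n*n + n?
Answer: -33759818/35165 ≈ -960.04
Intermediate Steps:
y(n) = 2 + n/2 + n**2/2 (y(n) = 2 + (n*n + n)/2 = 2 + (n**2 + n)/2 = 2 + (n + n**2)/2 = 2 + (n/2 + n**2/2) = 2 + n/2 + n**2/2)
q = 960 (q = (2 + (1/2)*4 + (1/2)*4**2)*80 = (2 + 2 + (1/2)*16)*80 = (2 + 2 + 8)*80 = 12*80 = 960)
(-11790 + 13208)/(-10756 - 24409) - q = (-11790 + 13208)/(-10756 - 24409) - 1*960 = 1418/(-35165) - 960 = 1418*(-1/35165) - 960 = -1418/35165 - 960 = -33759818/35165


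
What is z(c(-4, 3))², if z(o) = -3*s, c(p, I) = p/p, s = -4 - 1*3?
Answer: 441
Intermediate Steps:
s = -7 (s = -4 - 3 = -7)
c(p, I) = 1
z(o) = 21 (z(o) = -3*(-7) = 21)
z(c(-4, 3))² = 21² = 441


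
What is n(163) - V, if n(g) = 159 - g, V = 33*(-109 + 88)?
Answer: 689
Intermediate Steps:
V = -693 (V = 33*(-21) = -693)
n(163) - V = (159 - 1*163) - 1*(-693) = (159 - 163) + 693 = -4 + 693 = 689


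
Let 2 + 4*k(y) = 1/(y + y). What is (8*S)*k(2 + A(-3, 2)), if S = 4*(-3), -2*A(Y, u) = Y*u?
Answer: 228/5 ≈ 45.600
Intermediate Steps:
A(Y, u) = -Y*u/2
S = -12
k(y) = -½ + 1/(8*y) (k(y) = -½ + 1/(4*(y + y)) = -½ + 1/(4*((2*y))) = -½ + (1/(2*y))/4 = -½ + 1/(8*y))
(8*S)*k(2 + A(-3, 2)) = (8*(-12))*((1 - 4*(2 - ½*(-3)*2))/(8*(2 - ½*(-3)*2))) = -12*(1 - 4*(2 + 3))/(2 + 3) = -12*(1 - 4*5)/5 = -12*(1 - 20)/5 = -12*(-19)/5 = -96*(-19/40) = 228/5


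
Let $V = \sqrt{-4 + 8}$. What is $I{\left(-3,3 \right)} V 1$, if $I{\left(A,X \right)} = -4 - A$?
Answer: $-2$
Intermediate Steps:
$V = 2$ ($V = \sqrt{4} = 2$)
$I{\left(-3,3 \right)} V 1 = \left(-4 - -3\right) 2 \cdot 1 = \left(-4 + 3\right) 2 \cdot 1 = \left(-1\right) 2 \cdot 1 = \left(-2\right) 1 = -2$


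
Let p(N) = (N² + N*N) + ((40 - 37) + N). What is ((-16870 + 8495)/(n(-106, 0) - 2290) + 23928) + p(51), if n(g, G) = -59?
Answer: 68561591/2349 ≈ 29188.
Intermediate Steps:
p(N) = 3 + N + 2*N² (p(N) = (N² + N²) + (3 + N) = 2*N² + (3 + N) = 3 + N + 2*N²)
((-16870 + 8495)/(n(-106, 0) - 2290) + 23928) + p(51) = ((-16870 + 8495)/(-59 - 2290) + 23928) + (3 + 51 + 2*51²) = (-8375/(-2349) + 23928) + (3 + 51 + 2*2601) = (-8375*(-1/2349) + 23928) + (3 + 51 + 5202) = (8375/2349 + 23928) + 5256 = 56215247/2349 + 5256 = 68561591/2349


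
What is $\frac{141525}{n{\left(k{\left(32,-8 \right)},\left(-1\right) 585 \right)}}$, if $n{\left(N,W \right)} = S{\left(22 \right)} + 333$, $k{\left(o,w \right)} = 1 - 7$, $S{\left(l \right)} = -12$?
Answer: $\frac{47175}{107} \approx 440.89$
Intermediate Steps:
$k{\left(o,w \right)} = -6$ ($k{\left(o,w \right)} = 1 - 7 = -6$)
$n{\left(N,W \right)} = 321$ ($n{\left(N,W \right)} = -12 + 333 = 321$)
$\frac{141525}{n{\left(k{\left(32,-8 \right)},\left(-1\right) 585 \right)}} = \frac{141525}{321} = 141525 \cdot \frac{1}{321} = \frac{47175}{107}$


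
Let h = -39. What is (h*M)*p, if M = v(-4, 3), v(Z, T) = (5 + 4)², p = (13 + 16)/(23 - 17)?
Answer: -30537/2 ≈ -15269.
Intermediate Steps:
p = 29/6 ≈ 4.8333
v(Z, T) = 81 (v(Z, T) = 9² = 81)
M = 81
(h*M)*p = -39*81*(29/6) = -3159*29/6 = -30537/2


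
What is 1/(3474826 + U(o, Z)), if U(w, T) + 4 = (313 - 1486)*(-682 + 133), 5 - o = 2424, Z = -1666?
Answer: 1/4118799 ≈ 2.4279e-7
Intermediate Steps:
o = -2419 (o = 5 - 1*2424 = 5 - 2424 = -2419)
U(w, T) = 643973 (U(w, T) = -4 + (313 - 1486)*(-682 + 133) = -4 - 1173*(-549) = -4 + 643977 = 643973)
1/(3474826 + U(o, Z)) = 1/(3474826 + 643973) = 1/4118799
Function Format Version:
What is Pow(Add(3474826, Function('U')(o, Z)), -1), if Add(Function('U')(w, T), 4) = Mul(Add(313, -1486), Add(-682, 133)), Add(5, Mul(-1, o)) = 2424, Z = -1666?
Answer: Rational(1, 4118799) ≈ 2.4279e-7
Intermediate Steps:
o = -2419 (o = Add(5, Mul(-1, 2424)) = Add(5, -2424) = -2419)
Function('U')(w, T) = 643973 (Function('U')(w, T) = Add(-4, Mul(Add(313, -1486), Add(-682, 133))) = Add(-4, Mul(-1173, -549)) = Add(-4, 643977) = 643973)
Pow(Add(3474826, Function('U')(o, Z)), -1) = Pow(Add(3474826, 643973), -1) = Pow(4118799, -1) = Rational(1, 4118799)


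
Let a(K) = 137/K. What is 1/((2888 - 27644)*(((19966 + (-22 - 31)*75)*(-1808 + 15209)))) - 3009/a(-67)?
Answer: 1069523409928652251/726798247844652 ≈ 1471.6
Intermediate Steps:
1/((2888 - 27644)*(((19966 + (-22 - 31)*75)*(-1808 + 15209)))) - 3009/a(-67) = 1/((2888 - 27644)*(((19966 + (-22 - 31)*75)*(-1808 + 15209)))) - 3009/(137/(-67)) = 1/((-24756)*(((19966 - 53*75)*13401))) - 3009/(137*(-1/67)) = -1/(13401*(19966 - 3975))/24756 - 3009/(-137/67) = -1/(24756*(15991*13401)) - 3009*(-67/137) = -1/24756/214295391 + 201603/137 = -1/24756*1/214295391 + 201603/137 = -1/5305096699596 + 201603/137 = 1069523409928652251/726798247844652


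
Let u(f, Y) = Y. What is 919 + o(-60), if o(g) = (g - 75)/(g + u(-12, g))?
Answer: 7361/8 ≈ 920.13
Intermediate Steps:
o(g) = (-75 + g)/(2*g) (o(g) = (g - 75)/(g + g) = (-75 + g)/((2*g)) = (-75 + g)*(1/(2*g)) = (-75 + g)/(2*g))
919 + o(-60) = 919 + (1/2)*(-75 - 60)/(-60) = 919 + (1/2)*(-1/60)*(-135) = 919 + 9/8 = 7361/8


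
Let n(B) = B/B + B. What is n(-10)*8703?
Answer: -78327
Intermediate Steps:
n(B) = 1 + B
n(-10)*8703 = (1 - 10)*8703 = -9*8703 = -78327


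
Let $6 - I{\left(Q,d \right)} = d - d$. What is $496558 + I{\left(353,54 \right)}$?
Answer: $496564$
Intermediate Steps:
$I{\left(Q,d \right)} = 6$ ($I{\left(Q,d \right)} = 6 - \left(d - d\right) = 6 - 0 = 6 + 0 = 6$)
$496558 + I{\left(353,54 \right)} = 496558 + 6 = 496564$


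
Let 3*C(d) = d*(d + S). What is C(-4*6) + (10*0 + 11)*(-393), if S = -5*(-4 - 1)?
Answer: -4331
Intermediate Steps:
S = 25 (S = -5*(-5) = 25)
C(d) = d*(25 + d)/3 (C(d) = (d*(d + 25))/3 = (d*(25 + d))/3 = d*(25 + d)/3)
C(-4*6) + (10*0 + 11)*(-393) = (-4*6)*(25 - 4*6)/3 + (10*0 + 11)*(-393) = (1/3)*(-24)*(25 - 24) + (0 + 11)*(-393) = (1/3)*(-24)*1 + 11*(-393) = -8 - 4323 = -4331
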